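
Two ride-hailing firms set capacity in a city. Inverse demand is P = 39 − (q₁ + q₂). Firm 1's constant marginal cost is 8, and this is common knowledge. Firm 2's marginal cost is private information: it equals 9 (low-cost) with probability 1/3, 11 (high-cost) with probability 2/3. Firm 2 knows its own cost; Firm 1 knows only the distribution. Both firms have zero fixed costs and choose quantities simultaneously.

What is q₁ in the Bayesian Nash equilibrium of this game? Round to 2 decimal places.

Type-c best response for Firm 2: q₂(c) = (39 − c)/2 − q₁/2.
Firm 1 maximizes expected profit; its first-order condition is 39 − 2q₁ − E[q₂] − 8 = 0.
Substituting E[q₂] and solving: E[c₂] = 10.3333, so q₁ = (39 − 2·8 + 10.3333)/3 = 11.1111.

11.11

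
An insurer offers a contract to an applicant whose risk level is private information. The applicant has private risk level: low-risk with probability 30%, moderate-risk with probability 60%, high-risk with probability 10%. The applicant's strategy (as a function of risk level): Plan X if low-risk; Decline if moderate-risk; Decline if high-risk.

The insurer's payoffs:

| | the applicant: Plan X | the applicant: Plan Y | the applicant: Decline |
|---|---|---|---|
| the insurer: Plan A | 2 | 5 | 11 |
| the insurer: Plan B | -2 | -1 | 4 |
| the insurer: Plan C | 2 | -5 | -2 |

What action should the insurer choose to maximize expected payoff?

E[Plan A] = 0.3·(2) + 0.6·(11) + 0.1·(11) = 8.3
E[Plan B] = 0.3·(-2) + 0.6·(4) + 0.1·(4) = 2.2
E[Plan C] = 0.3·(2) + 0.6·(-2) + 0.1·(-2) = -0.8
Best response: Plan A (8.3 is the largest).

Plan A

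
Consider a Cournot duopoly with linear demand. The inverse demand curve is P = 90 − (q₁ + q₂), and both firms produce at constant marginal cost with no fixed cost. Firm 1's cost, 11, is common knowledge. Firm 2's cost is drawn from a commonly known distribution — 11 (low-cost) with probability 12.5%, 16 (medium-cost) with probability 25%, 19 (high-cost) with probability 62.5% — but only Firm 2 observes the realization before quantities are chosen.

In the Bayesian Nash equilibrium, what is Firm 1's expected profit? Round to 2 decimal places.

807.51

Firm 2 with cost c maximizes (90 − (q₁+q₂) − c)·q₂, giving q₂(c) = (90 − c − q₁)/2.
E[c₂] = 0.125·11 + 0.25·16 + 0.625·19 = 17.25
Firm 1's FOC against E[q₂] yields q₁ = (90 − 2·11 + E[c₂])/3 = (90 − 22 + 17.25)/3 = 28.4167.
E[P] = 90 − (q₁ + E[q₂]) = 39.4167; Firm 1's expected profit = (E[P] − 11)·q₁ = (39.4167 − 11)·28.4167 = 807.507.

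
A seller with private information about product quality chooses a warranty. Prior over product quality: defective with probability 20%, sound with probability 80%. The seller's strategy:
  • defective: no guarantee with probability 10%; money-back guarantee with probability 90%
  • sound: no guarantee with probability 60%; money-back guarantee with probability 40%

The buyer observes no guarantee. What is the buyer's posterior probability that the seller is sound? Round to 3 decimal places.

0.960

P(no guarantee) = 0.2·0.1 + 0.8·0.6 = 0.5
P(sound | no guarantee) = (0.8·0.6) / 0.5 = 0.48 / 0.5 = 0.96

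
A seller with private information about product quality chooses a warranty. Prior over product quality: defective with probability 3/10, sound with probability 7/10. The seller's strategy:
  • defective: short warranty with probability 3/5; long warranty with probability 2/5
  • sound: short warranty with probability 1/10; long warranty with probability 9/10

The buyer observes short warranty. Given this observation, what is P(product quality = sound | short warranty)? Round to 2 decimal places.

0.28

P(short warranty) = (3/10)·(3/5) + (7/10)·(1/10) = 1/4
P(sound | short warranty) = ((7/10)·(1/10)) / (1/4) = (7/100) / (1/4) = 7/25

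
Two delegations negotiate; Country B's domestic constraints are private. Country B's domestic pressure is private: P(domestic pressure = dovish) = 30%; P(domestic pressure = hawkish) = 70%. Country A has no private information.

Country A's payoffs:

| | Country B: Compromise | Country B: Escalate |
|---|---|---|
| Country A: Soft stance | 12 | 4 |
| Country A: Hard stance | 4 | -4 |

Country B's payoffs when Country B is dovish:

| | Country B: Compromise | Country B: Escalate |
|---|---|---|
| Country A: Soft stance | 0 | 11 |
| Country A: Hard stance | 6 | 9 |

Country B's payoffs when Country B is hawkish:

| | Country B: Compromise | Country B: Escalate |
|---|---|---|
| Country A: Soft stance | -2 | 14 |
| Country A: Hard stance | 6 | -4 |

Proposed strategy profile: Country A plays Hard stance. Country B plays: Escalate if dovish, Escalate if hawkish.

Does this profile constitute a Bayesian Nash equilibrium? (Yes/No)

No

A profile is a BNE iff every type of every player is best-responding given beliefs about the other side.
Country A plays Hard stance: E[Hard stance] = 0.3·(-4) + 0.7·(-4) = -4; E[Soft stance] = 4. Not best-responding. ✗
Country B (domestic pressure dovish), facing Hard stance: Compromise gives 6, Escalate gives 9. Proposed Escalate is best. ✓
Country B (domestic pressure hawkish), facing Hard stance: Compromise gives 6, Escalate gives -4. Proposed Escalate is not best — profitable deviation exists. ✗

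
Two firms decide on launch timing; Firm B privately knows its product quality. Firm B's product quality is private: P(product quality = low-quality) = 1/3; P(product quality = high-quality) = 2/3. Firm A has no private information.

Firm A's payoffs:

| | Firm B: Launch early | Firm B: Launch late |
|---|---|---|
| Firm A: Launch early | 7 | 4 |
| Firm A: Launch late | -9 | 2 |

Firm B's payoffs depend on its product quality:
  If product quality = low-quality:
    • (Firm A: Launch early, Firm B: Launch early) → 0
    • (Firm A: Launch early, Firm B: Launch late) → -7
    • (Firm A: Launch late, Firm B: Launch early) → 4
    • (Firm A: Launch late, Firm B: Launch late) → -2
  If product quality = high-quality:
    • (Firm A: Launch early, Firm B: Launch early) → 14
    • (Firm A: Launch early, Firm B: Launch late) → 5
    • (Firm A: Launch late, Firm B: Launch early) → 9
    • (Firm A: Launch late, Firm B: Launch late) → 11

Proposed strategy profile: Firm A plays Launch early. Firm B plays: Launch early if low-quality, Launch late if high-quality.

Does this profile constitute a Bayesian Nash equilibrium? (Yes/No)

No

Firm A plays Launch early: E[Launch early] = 1/3·(7) + 2/3·(4) = 5; E[Launch late] = -5/3. Best-responding. ✓
Firm B (product quality low-quality), facing Launch early: Launch early gives 0, Launch late gives -7. Proposed Launch early is best. ✓
Firm B (product quality high-quality), facing Launch early: Launch early gives 14, Launch late gives 5. Proposed Launch late is not best — profitable deviation exists. ✗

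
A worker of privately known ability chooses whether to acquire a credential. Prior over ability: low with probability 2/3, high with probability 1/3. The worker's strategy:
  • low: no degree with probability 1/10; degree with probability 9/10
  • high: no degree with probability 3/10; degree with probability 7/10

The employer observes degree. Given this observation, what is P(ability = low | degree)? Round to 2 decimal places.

0.72

P(degree) = (2/3)·(9/10) + (1/3)·(7/10) = 5/6
P(low | degree) = ((2/3)·(9/10)) / (5/6) = (3/5) / (5/6) = 18/25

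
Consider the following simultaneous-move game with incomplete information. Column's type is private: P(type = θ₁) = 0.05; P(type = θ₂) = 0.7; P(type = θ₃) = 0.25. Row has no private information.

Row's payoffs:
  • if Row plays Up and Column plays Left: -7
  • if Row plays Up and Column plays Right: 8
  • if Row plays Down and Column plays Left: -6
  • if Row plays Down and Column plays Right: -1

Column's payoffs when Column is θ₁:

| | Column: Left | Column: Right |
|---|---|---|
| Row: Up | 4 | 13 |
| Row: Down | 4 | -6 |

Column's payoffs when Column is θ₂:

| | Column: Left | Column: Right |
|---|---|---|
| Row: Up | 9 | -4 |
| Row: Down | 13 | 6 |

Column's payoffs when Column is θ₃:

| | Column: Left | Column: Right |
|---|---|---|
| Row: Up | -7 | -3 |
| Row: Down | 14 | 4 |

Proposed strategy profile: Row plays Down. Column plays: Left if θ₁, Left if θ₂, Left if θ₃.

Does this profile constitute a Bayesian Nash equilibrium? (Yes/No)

Row plays Down: E[Down] = 0.05·(-6) + 0.7·(-6) + 0.25·(-6) = -6; E[Up] = -7. Best-responding. ✓
Column (type θ₁), facing Down: Left gives 4, Right gives -6. Proposed Left is best. ✓
Column (type θ₂), facing Down: Left gives 13, Right gives 6. Proposed Left is best. ✓
Column (type θ₃), facing Down: Left gives 14, Right gives 4. Proposed Left is best. ✓

Yes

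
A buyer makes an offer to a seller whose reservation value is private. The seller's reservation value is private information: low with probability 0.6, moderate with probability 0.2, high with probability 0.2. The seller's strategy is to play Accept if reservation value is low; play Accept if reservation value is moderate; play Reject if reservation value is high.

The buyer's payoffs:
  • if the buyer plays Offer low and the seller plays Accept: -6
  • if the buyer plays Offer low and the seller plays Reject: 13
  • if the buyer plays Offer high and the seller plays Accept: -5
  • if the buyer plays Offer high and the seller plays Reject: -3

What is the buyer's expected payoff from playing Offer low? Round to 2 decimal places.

-2.20

Take the expectation over the seller's reservation value, weighting each type's action by its prior probability.
E[Offer low] = 0.6·(-6) + 0.2·(-6) + 0.2·13 = (-3.6) + (-1.2) + 2.6 = -2.2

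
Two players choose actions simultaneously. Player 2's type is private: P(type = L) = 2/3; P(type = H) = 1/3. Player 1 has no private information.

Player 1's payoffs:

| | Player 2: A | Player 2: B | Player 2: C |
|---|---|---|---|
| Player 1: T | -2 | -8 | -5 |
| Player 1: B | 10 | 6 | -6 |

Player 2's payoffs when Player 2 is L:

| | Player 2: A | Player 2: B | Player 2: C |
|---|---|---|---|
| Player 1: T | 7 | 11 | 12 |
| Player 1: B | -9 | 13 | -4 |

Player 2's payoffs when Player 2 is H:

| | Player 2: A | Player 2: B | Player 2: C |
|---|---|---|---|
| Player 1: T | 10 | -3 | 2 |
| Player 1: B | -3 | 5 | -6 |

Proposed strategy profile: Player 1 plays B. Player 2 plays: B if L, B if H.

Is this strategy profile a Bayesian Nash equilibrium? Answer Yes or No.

A profile is a BNE iff every type of every player is best-responding given beliefs about the other side.
Player 1 plays B: E[B] = 2/3·(6) + 1/3·(6) = 6; E[T] = -8. Best-responding. ✓
Player 2 (type L), facing B: A gives -9, B gives 13, C gives -4. Proposed B is best. ✓
Player 2 (type H), facing B: A gives -3, B gives 5, C gives -6. Proposed B is best. ✓

Yes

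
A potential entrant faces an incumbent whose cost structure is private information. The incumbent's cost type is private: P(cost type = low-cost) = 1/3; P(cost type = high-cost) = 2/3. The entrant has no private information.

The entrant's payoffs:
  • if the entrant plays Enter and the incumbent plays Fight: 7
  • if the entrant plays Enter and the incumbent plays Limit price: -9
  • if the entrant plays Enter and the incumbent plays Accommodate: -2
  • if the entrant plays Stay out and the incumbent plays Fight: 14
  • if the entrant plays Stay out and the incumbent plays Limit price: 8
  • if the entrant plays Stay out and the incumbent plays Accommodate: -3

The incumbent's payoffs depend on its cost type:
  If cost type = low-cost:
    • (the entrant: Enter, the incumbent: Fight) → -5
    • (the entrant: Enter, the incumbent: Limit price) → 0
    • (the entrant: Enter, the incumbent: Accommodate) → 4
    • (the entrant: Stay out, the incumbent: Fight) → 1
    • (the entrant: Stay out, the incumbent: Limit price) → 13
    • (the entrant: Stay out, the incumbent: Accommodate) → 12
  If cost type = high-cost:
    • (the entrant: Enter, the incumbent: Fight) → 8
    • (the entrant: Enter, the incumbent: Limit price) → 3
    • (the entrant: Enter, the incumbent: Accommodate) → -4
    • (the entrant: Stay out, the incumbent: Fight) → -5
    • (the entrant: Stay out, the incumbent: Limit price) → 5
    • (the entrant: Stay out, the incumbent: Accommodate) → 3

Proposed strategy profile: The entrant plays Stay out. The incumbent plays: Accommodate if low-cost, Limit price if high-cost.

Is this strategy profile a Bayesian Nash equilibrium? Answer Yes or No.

The entrant plays Stay out: E[Stay out] = 1/3·(-3) + 2/3·(8) = 13/3; E[Enter] = -20/3. Best-responding. ✓
The incumbent (cost type low-cost), facing Stay out: Fight gives 1, Limit price gives 13, Accommodate gives 12. Proposed Accommodate is not best — profitable deviation exists. ✗
The incumbent (cost type high-cost), facing Stay out: Fight gives -5, Limit price gives 5, Accommodate gives 3. Proposed Limit price is best. ✓

No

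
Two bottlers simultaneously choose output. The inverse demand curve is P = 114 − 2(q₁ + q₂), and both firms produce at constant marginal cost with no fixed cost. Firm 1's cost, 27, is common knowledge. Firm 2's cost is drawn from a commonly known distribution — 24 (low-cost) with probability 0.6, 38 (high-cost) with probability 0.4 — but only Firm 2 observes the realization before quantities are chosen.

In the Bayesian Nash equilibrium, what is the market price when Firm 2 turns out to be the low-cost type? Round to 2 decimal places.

54.07

Firm 2 with cost c maximizes (114 − 2(q₁+q₂) − c)·q₂, giving q₂(c) = (114 − c − 2q₁)/4.
E[c₂] = 0.6·24 + 0.4·38 = 29.6
Firm 1's FOC against E[q₂] yields q₁ = (114 − 2·27 + E[c₂])/6 = (114 − 54 + 29.6)/6 = 14.9333.
q₂(low-cost) = 15.0333, so P = 114 − 2·(14.9333 + 15.0333) = 54.0667.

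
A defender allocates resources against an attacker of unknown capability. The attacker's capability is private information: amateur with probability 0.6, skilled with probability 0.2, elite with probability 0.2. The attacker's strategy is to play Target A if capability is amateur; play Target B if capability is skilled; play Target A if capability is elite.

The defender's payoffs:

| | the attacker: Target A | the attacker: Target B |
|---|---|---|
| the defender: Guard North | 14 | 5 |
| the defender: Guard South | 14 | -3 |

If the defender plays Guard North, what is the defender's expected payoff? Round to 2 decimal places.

12.20

E[Guard North] = 0.6·14 + 0.2·5 + 0.2·14 = 8.4 + 1 + 2.8 = 12.2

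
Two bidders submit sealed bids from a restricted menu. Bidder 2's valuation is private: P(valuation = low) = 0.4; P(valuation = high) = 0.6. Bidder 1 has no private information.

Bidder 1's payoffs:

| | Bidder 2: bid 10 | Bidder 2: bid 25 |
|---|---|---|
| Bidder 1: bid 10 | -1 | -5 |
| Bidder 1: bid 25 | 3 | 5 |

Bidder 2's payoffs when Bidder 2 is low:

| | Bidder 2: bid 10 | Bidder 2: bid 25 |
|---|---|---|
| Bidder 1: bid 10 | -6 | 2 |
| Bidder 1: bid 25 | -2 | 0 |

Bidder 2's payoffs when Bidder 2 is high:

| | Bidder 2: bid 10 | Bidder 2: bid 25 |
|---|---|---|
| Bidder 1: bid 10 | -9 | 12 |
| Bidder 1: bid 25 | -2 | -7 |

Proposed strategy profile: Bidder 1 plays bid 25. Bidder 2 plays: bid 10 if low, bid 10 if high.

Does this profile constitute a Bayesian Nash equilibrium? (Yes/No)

No

A profile is a BNE iff every type of every player is best-responding given beliefs about the other side.
Bidder 1 plays bid 25: E[bid 25] = 0.4·(3) + 0.6·(3) = 3; E[bid 10] = -1. Best-responding. ✓
Bidder 2 (valuation low), facing bid 25: bid 10 gives -2, bid 25 gives 0. Proposed bid 10 is not best — profitable deviation exists. ✗
Bidder 2 (valuation high), facing bid 25: bid 10 gives -2, bid 25 gives -7. Proposed bid 10 is best. ✓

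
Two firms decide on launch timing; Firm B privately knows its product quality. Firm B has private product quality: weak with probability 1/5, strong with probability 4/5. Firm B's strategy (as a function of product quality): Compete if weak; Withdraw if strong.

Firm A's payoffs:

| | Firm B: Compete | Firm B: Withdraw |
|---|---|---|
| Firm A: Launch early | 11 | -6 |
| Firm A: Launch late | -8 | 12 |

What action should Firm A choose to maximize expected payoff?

Compute Firm A's expected payoff for each action, taking the expectation over Firm B's type.
E[Launch early] = 1/5·(11) + 4/5·(-6) = -13/5
E[Launch late] = 1/5·(-8) + 4/5·(12) = 8
Best response: Launch late (8 is the largest).

Launch late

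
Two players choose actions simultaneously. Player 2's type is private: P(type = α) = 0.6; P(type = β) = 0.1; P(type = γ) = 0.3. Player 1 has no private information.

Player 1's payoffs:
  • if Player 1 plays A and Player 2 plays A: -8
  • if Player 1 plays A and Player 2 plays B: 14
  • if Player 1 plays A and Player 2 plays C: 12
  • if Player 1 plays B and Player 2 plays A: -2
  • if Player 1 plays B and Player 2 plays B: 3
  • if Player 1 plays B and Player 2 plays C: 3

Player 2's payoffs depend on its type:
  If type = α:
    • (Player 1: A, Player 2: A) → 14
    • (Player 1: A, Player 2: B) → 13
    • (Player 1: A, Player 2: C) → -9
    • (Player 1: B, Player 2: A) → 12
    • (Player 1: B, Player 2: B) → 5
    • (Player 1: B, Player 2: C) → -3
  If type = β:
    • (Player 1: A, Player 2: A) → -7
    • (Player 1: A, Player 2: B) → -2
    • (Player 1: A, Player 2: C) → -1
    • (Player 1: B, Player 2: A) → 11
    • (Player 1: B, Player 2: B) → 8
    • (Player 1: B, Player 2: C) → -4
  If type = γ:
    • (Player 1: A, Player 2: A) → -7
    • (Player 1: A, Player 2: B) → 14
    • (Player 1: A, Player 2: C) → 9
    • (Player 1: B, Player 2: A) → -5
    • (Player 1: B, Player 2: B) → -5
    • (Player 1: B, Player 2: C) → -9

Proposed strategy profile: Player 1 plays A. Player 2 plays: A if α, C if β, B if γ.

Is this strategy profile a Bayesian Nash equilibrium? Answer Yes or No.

Yes

A profile is a BNE iff every type of every player is best-responding given beliefs about the other side.
Player 1 plays A: E[A] = 0.6·(-8) + 0.1·(12) + 0.3·(14) = 0.6; E[B] = 0. Best-responding. ✓
Player 2 (type α), facing A: A gives 14, B gives 13, C gives -9. Proposed A is best. ✓
Player 2 (type β), facing A: A gives -7, B gives -2, C gives -1. Proposed C is best. ✓
Player 2 (type γ), facing A: A gives -7, B gives 14, C gives 9. Proposed B is best. ✓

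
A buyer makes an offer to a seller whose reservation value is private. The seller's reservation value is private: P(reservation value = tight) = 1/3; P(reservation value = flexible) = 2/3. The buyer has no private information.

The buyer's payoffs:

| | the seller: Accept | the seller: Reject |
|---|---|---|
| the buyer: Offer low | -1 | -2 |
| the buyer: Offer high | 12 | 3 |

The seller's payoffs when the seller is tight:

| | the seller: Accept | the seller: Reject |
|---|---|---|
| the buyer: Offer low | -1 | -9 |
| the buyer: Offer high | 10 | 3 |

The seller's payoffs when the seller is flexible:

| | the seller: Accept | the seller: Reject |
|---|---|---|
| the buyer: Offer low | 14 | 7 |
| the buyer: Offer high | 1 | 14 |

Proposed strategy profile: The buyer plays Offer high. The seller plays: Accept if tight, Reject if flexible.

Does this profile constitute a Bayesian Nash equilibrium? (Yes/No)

Yes

A profile is a BNE iff every type of every player is best-responding given beliefs about the other side.
The buyer plays Offer high: E[Offer high] = 1/3·(12) + 2/3·(3) = 6; E[Offer low] = -5/3. Best-responding. ✓
The seller (reservation value tight), facing Offer high: Accept gives 10, Reject gives 3. Proposed Accept is best. ✓
The seller (reservation value flexible), facing Offer high: Accept gives 1, Reject gives 14. Proposed Reject is best. ✓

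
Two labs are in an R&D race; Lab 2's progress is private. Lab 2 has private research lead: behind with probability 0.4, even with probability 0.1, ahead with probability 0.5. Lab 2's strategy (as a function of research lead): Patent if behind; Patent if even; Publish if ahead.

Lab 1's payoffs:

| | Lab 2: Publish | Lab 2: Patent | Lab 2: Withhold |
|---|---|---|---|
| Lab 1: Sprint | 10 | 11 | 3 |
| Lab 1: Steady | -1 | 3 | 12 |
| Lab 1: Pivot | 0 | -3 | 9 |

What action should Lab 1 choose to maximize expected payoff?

Sprint

E[Sprint] = 0.4·(11) + 0.1·(11) + 0.5·(10) = 10.5
E[Steady] = 0.4·(3) + 0.1·(3) + 0.5·(-1) = 1
E[Pivot] = 0.4·(-3) + 0.1·(-3) + 0.5·(0) = -1.5
Best response: Sprint (10.5 is the largest).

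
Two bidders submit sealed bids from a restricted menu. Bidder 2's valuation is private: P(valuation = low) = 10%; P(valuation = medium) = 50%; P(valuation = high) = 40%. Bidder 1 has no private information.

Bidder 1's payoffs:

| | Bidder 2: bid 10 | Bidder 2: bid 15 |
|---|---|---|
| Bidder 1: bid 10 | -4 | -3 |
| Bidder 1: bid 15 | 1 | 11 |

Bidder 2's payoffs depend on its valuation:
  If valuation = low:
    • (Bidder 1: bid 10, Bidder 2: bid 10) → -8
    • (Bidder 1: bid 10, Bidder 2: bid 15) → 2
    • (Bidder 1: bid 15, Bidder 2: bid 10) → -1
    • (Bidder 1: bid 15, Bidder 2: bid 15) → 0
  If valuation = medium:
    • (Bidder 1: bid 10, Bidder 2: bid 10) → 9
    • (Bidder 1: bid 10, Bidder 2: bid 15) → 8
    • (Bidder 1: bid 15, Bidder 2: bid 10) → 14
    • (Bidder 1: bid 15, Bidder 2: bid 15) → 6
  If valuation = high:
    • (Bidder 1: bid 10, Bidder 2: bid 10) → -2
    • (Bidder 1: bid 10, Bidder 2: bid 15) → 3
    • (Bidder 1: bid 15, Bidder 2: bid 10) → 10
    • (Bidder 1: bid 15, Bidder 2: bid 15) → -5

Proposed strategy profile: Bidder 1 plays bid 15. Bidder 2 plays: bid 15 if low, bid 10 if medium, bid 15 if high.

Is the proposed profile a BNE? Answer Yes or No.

Bidder 1 plays bid 15: E[bid 15] = 0.1·(11) + 0.5·(1) + 0.4·(11) = 6; E[bid 10] = -3.5. Best-responding. ✓
Bidder 2 (valuation low), facing bid 15: bid 10 gives -1, bid 15 gives 0. Proposed bid 15 is best. ✓
Bidder 2 (valuation medium), facing bid 15: bid 10 gives 14, bid 15 gives 6. Proposed bid 10 is best. ✓
Bidder 2 (valuation high), facing bid 15: bid 10 gives 10, bid 15 gives -5. Proposed bid 15 is not best — profitable deviation exists. ✗

No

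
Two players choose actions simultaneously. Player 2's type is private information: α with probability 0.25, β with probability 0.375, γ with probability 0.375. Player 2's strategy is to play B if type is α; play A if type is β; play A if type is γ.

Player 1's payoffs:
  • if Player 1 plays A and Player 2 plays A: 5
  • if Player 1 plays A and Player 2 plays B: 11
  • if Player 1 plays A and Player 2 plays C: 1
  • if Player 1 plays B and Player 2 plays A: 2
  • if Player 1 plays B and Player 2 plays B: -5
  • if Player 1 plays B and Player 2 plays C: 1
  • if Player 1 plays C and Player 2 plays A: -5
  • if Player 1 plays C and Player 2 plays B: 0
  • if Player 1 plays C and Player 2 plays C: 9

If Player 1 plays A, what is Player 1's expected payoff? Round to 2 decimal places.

Take the expectation over Player 2's type, weighting each type's action by its prior probability.
E[A] = 0.25·11 + 0.375·5 + 0.375·5 = 2.75 + 1.875 + 1.875 = 6.5

6.50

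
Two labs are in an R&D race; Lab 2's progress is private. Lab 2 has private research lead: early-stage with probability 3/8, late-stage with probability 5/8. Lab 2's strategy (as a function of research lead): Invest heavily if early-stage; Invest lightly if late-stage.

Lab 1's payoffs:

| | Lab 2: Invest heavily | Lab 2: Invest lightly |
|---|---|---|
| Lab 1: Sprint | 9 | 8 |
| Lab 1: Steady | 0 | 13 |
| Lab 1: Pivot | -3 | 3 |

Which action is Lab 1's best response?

E[Sprint] = 3/8·(9) + 5/8·(8) = 67/8
E[Steady] = 3/8·(0) + 5/8·(13) = 65/8
E[Pivot] = 3/8·(-3) + 5/8·(3) = 3/4
Best response: Sprint (67/8 is the largest).

Sprint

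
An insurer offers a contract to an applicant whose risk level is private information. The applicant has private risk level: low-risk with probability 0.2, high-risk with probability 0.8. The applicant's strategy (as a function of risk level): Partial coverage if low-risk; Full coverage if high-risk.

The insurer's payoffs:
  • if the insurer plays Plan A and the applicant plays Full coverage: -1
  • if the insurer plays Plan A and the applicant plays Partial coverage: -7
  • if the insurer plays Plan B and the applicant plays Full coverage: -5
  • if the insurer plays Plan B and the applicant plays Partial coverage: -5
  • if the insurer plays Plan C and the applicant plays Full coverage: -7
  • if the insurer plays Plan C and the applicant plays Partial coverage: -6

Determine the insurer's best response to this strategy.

Compute the insurer's expected payoff for each action, taking the expectation over the applicant's type.
E[Plan A] = 0.2·(-7) + 0.8·(-1) = -2.2
E[Plan B] = 0.2·(-5) + 0.8·(-5) = -5
E[Plan C] = 0.2·(-6) + 0.8·(-7) = -6.8
Best response: Plan A (-2.2 is the largest).

Plan A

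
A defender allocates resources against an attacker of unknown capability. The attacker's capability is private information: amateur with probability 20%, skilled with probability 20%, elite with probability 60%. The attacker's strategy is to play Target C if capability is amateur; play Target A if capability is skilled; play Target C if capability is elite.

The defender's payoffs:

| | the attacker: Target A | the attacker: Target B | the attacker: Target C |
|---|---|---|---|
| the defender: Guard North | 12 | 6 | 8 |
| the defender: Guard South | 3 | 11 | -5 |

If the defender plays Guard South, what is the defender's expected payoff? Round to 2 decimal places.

-3.40

Take the expectation over the attacker's capability, weighting each type's action by its prior probability.
E[Guard South] = 0.2·(-5) + 0.2·3 + 0.6·(-5) = (-1) + 0.6 + (-3) = -3.4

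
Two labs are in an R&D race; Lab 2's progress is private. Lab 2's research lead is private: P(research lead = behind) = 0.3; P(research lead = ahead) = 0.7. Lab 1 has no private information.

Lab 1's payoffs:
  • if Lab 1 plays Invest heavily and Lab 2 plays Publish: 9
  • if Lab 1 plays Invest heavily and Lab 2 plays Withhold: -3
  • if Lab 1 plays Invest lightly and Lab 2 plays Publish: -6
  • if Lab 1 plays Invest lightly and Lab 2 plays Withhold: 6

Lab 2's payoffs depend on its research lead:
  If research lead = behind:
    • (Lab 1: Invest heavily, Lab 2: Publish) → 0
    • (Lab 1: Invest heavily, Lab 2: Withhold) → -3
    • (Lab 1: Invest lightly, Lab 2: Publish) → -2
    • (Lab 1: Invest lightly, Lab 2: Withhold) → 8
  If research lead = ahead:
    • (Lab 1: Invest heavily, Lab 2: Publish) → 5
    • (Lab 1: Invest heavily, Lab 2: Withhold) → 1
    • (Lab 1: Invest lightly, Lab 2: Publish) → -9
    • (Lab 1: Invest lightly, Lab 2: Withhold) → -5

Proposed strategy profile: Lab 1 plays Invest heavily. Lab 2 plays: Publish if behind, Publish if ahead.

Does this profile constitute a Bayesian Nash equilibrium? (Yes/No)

Yes

Lab 1 plays Invest heavily: E[Invest heavily] = 0.3·(9) + 0.7·(9) = 9; E[Invest lightly] = -6. Best-responding. ✓
Lab 2 (research lead behind), facing Invest heavily: Publish gives 0, Withhold gives -3. Proposed Publish is best. ✓
Lab 2 (research lead ahead), facing Invest heavily: Publish gives 5, Withhold gives 1. Proposed Publish is best. ✓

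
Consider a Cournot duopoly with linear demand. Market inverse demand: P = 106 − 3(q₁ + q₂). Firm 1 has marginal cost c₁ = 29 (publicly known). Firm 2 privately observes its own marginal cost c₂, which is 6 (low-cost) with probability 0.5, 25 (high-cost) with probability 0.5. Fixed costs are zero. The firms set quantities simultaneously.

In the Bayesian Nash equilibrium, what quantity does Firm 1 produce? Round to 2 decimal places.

Each type of Firm 2 best-responds to q₁; Firm 1 best-responds to the expected q₂ over Firm 2's types.
Firm 2 with cost c maximizes (106 − 3(q₁+q₂) − c)·q₂, giving q₂(c) = (106 − c − 3q₁)/6.
E[c₂] = 0.5·6 + 0.5·25 = 15.5
Firm 1's FOC against E[q₂] yields q₁ = (106 − 2·29 + E[c₂])/9 = (106 − 58 + 15.5)/9 = 7.05556.

7.06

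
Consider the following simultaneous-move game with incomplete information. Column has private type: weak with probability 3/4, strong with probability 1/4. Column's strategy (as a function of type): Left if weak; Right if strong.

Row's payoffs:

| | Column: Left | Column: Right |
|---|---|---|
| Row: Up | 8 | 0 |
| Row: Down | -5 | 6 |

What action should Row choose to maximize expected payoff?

Up

E[Up] = 3/4·(8) + 1/4·(0) = 6
E[Down] = 3/4·(-5) + 1/4·(6) = -9/4
Best response: Up (6 is the largest).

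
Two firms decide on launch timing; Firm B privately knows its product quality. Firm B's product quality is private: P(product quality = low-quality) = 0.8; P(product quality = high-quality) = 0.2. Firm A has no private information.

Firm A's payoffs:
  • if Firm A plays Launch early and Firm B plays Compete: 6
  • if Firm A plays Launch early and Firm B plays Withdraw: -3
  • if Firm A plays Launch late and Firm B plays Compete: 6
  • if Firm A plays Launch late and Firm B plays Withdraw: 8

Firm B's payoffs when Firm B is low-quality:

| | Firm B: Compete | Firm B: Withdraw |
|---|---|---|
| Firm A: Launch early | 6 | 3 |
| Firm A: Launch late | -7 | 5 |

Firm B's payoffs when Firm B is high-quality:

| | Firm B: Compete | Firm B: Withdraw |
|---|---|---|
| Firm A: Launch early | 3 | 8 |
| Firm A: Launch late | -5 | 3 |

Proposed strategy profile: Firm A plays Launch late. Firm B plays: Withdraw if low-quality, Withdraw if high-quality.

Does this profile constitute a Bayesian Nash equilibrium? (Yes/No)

Yes

A profile is a BNE iff every type of every player is best-responding given beliefs about the other side.
Firm A plays Launch late: E[Launch late] = 0.8·(8) + 0.2·(8) = 8; E[Launch early] = -3. Best-responding. ✓
Firm B (product quality low-quality), facing Launch late: Compete gives -7, Withdraw gives 5. Proposed Withdraw is best. ✓
Firm B (product quality high-quality), facing Launch late: Compete gives -5, Withdraw gives 3. Proposed Withdraw is best. ✓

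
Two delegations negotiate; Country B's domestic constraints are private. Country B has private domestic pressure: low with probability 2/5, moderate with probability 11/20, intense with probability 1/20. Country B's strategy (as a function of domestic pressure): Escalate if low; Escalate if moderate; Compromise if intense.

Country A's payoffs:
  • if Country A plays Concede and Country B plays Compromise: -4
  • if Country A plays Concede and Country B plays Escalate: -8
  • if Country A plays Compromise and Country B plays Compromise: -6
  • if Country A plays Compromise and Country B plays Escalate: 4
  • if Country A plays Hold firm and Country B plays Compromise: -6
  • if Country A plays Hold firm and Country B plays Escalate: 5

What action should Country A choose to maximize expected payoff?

Hold firm

E[Concede] = 2/5·(-8) + 11/20·(-8) + 1/20·(-4) = -39/5
E[Compromise] = 2/5·(4) + 11/20·(4) + 1/20·(-6) = 7/2
E[Hold firm] = 2/5·(5) + 11/20·(5) + 1/20·(-6) = 89/20
Best response: Hold firm (89/20 is the largest).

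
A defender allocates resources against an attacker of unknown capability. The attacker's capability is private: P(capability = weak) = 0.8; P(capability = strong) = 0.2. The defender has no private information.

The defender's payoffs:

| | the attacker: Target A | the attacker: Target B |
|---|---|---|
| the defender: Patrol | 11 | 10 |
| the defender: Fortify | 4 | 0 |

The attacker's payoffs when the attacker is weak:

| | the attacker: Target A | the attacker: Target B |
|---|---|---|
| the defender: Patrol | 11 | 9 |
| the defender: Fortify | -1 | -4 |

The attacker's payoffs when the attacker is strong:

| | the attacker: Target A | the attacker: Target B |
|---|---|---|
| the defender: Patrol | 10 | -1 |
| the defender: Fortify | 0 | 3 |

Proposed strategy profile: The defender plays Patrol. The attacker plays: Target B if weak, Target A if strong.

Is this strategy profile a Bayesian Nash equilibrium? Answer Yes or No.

The defender plays Patrol: E[Patrol] = 0.8·(10) + 0.2·(11) = 10.2; E[Fortify] = 0.8. Best-responding. ✓
The attacker (capability weak), facing Patrol: Target A gives 11, Target B gives 9. Proposed Target B is not best — profitable deviation exists. ✗
The attacker (capability strong), facing Patrol: Target A gives 10, Target B gives -1. Proposed Target A is best. ✓

No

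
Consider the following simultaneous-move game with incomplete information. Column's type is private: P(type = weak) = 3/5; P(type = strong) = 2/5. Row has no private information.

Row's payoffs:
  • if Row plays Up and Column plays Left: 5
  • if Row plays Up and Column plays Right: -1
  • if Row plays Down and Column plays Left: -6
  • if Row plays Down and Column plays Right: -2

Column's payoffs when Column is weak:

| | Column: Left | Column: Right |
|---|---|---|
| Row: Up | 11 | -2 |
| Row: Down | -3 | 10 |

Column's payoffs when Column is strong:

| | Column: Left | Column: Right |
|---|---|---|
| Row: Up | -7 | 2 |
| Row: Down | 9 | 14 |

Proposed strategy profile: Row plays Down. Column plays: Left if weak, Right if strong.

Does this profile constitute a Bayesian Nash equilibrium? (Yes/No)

No

Row plays Down: E[Down] = 3/5·(-6) + 2/5·(-2) = -22/5; E[Up] = 13/5. Not best-responding. ✗
Column (type weak), facing Down: Left gives -3, Right gives 10. Proposed Left is not best — profitable deviation exists. ✗
Column (type strong), facing Down: Left gives 9, Right gives 14. Proposed Right is best. ✓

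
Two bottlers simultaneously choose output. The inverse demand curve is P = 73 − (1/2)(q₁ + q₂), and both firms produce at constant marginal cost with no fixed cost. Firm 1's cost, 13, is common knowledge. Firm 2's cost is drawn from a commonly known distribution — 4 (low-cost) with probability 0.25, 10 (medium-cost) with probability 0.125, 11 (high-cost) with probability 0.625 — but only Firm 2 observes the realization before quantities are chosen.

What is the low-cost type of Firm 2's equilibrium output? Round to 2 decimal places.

50.29

Each type of Firm 2 best-responds to q₁; Firm 1 best-responds to the expected q₂ over Firm 2's types.
Firm 2 with cost c maximizes (73 − (1/2)(q₁+q₂) − c)·q₂, giving q₂(c) = (73 − c − (1/2)q₁).
E[c₂] = 0.25·4 + 0.125·10 + 0.625·11 = 9.125
Firm 1's FOC against E[q₂] yields q₁ = (73 − 2·13 + E[c₂])/(3/2) = (73 − 26 + 9.125)/(3/2) = 37.4167.
q₂(low-cost) = (73 − 4 − (1/2)·37.4167) = 50.2917.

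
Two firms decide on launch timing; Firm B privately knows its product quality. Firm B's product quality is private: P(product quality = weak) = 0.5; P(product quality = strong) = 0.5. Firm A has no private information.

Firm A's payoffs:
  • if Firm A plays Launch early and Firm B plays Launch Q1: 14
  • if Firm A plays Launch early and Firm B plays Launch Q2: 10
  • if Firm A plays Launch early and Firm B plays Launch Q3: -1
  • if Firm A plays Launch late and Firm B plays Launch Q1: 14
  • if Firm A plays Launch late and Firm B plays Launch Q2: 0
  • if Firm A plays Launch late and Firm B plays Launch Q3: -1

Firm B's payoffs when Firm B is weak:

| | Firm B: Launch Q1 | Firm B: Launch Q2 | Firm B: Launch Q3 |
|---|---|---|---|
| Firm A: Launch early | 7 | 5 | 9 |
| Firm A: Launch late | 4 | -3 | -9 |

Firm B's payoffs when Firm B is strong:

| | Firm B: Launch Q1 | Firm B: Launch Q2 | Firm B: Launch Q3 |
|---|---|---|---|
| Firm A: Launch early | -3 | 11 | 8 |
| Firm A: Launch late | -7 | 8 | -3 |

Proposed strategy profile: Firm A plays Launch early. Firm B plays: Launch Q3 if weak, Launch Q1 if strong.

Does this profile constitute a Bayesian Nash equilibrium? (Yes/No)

No

A profile is a BNE iff every type of every player is best-responding given beliefs about the other side.
Firm A plays Launch early: E[Launch early] = 0.5·(-1) + 0.5·(14) = 6.5; E[Launch late] = 6.5. Best-responding. ✓
Firm B (product quality weak), facing Launch early: Launch Q1 gives 7, Launch Q2 gives 5, Launch Q3 gives 9. Proposed Launch Q3 is best. ✓
Firm B (product quality strong), facing Launch early: Launch Q1 gives -3, Launch Q2 gives 11, Launch Q3 gives 8. Proposed Launch Q1 is not best — profitable deviation exists. ✗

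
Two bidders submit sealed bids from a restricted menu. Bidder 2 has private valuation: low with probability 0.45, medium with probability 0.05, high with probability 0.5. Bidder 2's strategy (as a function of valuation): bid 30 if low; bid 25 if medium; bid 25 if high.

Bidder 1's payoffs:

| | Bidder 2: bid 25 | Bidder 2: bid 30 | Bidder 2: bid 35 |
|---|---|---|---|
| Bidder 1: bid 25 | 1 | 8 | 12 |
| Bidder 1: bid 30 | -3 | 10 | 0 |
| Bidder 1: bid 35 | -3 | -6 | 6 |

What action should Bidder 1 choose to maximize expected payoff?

Compute Bidder 1's expected payoff for each action, taking the expectation over Bidder 2's type.
E[bid 25] = 0.45·(8) + 0.05·(1) + 0.5·(1) = 4.15
E[bid 30] = 0.45·(10) + 0.05·(-3) + 0.5·(-3) = 2.85
E[bid 35] = 0.45·(-6) + 0.05·(-3) + 0.5·(-3) = -4.35
Best response: bid 25 (4.15 is the largest).

bid 25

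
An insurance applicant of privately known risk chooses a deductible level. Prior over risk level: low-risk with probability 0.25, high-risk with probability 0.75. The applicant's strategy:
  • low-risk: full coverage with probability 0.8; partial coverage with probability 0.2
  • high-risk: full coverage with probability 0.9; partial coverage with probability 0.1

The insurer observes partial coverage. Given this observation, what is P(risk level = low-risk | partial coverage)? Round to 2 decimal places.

0.40

Apply Bayes' rule using the sender's strategy as the likelihood.
P(partial coverage) = 0.25·0.2 + 0.75·0.1 = 0.125
P(low-risk | partial coverage) = (0.25·0.2) / 0.125 = 0.05 / 0.125 = 0.4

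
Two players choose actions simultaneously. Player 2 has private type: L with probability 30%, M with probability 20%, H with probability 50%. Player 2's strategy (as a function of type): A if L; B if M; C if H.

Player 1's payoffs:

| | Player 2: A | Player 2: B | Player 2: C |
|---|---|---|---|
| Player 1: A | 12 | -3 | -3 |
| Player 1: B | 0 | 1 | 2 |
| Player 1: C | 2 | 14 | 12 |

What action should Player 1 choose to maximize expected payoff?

Compute Player 1's expected payoff for each action, taking the expectation over Player 2's type.
E[A] = 0.3·(12) + 0.2·(-3) + 0.5·(-3) = 1.5
E[B] = 0.3·(0) + 0.2·(1) + 0.5·(2) = 1.2
E[C] = 0.3·(2) + 0.2·(14) + 0.5·(12) = 9.4
Best response: C (9.4 is the largest).

C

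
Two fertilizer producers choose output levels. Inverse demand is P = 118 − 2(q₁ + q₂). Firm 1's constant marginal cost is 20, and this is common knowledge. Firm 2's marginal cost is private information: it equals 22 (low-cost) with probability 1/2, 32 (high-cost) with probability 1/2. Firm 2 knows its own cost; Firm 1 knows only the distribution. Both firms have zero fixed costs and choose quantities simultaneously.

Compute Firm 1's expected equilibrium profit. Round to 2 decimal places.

Type-c best response for Firm 2: q₂(c) = (118 − c)/4 − q₁/2.
Firm 1 maximizes expected profit; its first-order condition is 118 − 4q₁ − 2E[q₂] − 20 = 0.
Substituting E[q₂] and solving: E[c₂] = 27, so q₁ = (118 − 2·20 + 27)/6 = 17.5.
E[P] = 118 − 2·(q₁ + E[q₂]) = 55; Firm 1's expected profit = (E[P] − 20)·q₁ = (55 − 20)·17.5 = 612.5.

612.50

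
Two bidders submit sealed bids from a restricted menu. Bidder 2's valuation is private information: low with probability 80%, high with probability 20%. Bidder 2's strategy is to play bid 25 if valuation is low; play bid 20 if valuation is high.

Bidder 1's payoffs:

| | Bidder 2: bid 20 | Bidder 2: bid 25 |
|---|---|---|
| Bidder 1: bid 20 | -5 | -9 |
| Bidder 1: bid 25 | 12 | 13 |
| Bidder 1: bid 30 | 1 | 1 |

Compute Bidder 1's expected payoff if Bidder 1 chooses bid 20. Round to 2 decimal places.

-8.20

E[bid 20] = 0.8·(-9) + 0.2·(-5) = (-7.2) + (-1) = -8.2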